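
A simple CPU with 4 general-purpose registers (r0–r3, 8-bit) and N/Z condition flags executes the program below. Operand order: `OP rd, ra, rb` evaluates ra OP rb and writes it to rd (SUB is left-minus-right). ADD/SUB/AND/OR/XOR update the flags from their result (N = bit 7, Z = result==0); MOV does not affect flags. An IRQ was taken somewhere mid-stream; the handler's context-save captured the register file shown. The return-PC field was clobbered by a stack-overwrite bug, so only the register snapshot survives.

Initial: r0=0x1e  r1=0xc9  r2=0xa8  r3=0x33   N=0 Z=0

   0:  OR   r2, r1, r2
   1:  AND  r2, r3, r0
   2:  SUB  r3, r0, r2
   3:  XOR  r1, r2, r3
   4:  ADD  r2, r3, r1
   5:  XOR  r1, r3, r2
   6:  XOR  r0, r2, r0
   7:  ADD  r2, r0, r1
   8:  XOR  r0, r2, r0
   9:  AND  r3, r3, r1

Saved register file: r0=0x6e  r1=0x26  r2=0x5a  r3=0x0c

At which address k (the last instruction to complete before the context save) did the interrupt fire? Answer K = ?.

K = 8

after  0: r0=0x1e r1=0xc9 r2=0xe9 r3=0x33  N=1 Z=0
after  1: r0=0x1e r1=0xc9 r2=0x12 r3=0x33  N=0 Z=0
after  2: r0=0x1e r1=0xc9 r2=0x12 r3=0x0c  N=0 Z=0
after  3: r0=0x1e r1=0x1e r2=0x12 r3=0x0c  N=0 Z=0
after  4: r0=0x1e r1=0x1e r2=0x2a r3=0x0c  N=0 Z=0
after  5: r0=0x1e r1=0x26 r2=0x2a r3=0x0c  N=0 Z=0
after  6: r0=0x34 r1=0x26 r2=0x2a r3=0x0c  N=0 Z=0
after  7: r0=0x34 r1=0x26 r2=0x5a r3=0x0c  N=0 Z=0
after  8: r0=0x6e r1=0x26 r2=0x5a r3=0x0c  N=0 Z=0
-- IRQ taken; context saved, return-PC = 9 --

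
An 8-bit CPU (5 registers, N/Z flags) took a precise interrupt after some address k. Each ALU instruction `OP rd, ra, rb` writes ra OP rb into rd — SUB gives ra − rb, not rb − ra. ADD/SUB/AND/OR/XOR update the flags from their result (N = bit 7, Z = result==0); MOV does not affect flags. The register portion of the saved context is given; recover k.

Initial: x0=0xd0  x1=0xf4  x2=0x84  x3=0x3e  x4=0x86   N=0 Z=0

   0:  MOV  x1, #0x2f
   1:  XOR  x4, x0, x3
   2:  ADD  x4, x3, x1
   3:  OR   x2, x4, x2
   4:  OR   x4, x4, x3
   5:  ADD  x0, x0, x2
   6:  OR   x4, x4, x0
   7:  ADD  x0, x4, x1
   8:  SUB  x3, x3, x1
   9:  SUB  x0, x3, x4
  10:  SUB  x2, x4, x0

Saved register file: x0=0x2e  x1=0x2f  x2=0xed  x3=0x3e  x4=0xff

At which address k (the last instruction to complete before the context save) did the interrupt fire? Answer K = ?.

after  0: x0=0xd0 x1=0x2f x2=0x84 x3=0x3e x4=0x86  N=0 Z=0
after  1: x0=0xd0 x1=0x2f x2=0x84 x3=0x3e x4=0xee  N=1 Z=0
after  2: x0=0xd0 x1=0x2f x2=0x84 x3=0x3e x4=0x6d  N=0 Z=0
after  3: x0=0xd0 x1=0x2f x2=0xed x3=0x3e x4=0x6d  N=1 Z=0
after  4: x0=0xd0 x1=0x2f x2=0xed x3=0x3e x4=0x7f  N=0 Z=0
after  5: x0=0xbd x1=0x2f x2=0xed x3=0x3e x4=0x7f  N=1 Z=0
after  6: x0=0xbd x1=0x2f x2=0xed x3=0x3e x4=0xff  N=1 Z=0
after  7: x0=0x2e x1=0x2f x2=0xed x3=0x3e x4=0xff  N=0 Z=0
-- IRQ taken; context saved, return-PC = 8 --

K = 7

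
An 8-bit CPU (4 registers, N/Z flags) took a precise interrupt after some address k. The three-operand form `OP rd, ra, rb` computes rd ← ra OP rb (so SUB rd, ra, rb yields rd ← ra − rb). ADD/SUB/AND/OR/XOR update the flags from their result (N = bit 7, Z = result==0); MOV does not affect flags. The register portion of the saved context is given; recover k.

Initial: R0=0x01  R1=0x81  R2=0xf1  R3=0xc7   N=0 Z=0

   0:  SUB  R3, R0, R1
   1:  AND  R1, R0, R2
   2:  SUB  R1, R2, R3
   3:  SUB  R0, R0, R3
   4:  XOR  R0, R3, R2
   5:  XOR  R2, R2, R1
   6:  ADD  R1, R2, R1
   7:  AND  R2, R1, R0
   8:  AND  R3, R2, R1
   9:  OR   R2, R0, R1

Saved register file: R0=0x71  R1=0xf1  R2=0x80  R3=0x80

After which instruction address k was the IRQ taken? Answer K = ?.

after  0: R0=0x01 R1=0x81 R2=0xf1 R3=0x80  N=1 Z=0
after  1: R0=0x01 R1=0x01 R2=0xf1 R3=0x80  N=0 Z=0
after  2: R0=0x01 R1=0x71 R2=0xf1 R3=0x80  N=0 Z=0
after  3: R0=0x81 R1=0x71 R2=0xf1 R3=0x80  N=1 Z=0
after  4: R0=0x71 R1=0x71 R2=0xf1 R3=0x80  N=0 Z=0
after  5: R0=0x71 R1=0x71 R2=0x80 R3=0x80  N=1 Z=0
after  6: R0=0x71 R1=0xf1 R2=0x80 R3=0x80  N=1 Z=0
-- IRQ taken; context saved, return-PC = 7 --

K = 6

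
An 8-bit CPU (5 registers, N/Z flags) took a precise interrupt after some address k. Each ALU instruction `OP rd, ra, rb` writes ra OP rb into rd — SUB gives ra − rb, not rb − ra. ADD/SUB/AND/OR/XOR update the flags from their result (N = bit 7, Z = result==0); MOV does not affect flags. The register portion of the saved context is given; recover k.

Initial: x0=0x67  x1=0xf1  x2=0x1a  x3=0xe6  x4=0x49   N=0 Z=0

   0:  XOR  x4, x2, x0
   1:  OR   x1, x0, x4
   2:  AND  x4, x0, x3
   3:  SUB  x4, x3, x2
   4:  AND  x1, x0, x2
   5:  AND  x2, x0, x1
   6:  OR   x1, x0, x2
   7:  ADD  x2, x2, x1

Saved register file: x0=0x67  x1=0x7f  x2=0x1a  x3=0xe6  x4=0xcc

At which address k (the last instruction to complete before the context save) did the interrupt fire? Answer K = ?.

K = 3

after  0: x0=0x67 x1=0xf1 x2=0x1a x3=0xe6 x4=0x7d  N=0 Z=0
after  1: x0=0x67 x1=0x7f x2=0x1a x3=0xe6 x4=0x7d  N=0 Z=0
after  2: x0=0x67 x1=0x7f x2=0x1a x3=0xe6 x4=0x66  N=0 Z=0
after  3: x0=0x67 x1=0x7f x2=0x1a x3=0xe6 x4=0xcc  N=1 Z=0
-- IRQ taken; context saved, return-PC = 4 --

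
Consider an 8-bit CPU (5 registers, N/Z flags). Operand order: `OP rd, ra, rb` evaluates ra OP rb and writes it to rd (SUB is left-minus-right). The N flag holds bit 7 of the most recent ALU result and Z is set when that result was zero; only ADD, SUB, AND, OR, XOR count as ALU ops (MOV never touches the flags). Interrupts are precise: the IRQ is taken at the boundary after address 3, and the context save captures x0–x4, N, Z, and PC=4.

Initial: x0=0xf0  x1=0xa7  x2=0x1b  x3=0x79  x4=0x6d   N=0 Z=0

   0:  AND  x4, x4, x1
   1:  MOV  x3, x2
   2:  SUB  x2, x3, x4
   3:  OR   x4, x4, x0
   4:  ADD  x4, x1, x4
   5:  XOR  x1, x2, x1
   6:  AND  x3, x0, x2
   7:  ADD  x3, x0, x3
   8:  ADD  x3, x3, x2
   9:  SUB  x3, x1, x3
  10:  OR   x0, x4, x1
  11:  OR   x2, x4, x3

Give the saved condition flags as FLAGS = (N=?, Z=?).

FLAGS = (N=1, Z=0)

after  0: x0=0xf0 x1=0xa7 x2=0x1b x3=0x79 x4=0x25  N=0 Z=0
after  1: x0=0xf0 x1=0xa7 x2=0x1b x3=0x1b x4=0x25  N=0 Z=0
after  2: x0=0xf0 x1=0xa7 x2=0xf6 x3=0x1b x4=0x25  N=1 Z=0
after  3: x0=0xf0 x1=0xa7 x2=0xf6 x3=0x1b x4=0xf5  N=1 Z=0
-- IRQ taken; context saved, return-PC = 4 --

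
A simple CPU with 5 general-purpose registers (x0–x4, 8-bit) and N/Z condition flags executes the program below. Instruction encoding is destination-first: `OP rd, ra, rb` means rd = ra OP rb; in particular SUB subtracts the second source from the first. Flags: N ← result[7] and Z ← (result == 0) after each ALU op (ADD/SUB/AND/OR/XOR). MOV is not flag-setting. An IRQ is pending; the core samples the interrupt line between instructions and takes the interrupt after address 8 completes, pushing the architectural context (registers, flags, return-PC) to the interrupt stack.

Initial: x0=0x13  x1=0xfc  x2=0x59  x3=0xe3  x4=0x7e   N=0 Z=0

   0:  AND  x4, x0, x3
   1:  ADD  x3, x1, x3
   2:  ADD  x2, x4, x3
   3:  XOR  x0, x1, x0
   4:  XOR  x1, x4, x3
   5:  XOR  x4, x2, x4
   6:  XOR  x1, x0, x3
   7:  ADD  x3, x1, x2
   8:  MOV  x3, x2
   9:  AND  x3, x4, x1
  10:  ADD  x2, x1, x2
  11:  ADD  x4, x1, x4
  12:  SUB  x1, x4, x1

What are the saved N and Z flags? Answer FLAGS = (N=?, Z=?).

after  0: x0=0x13 x1=0xfc x2=0x59 x3=0xe3 x4=0x03  N=0 Z=0
after  1: x0=0x13 x1=0xfc x2=0x59 x3=0xdf x4=0x03  N=1 Z=0
after  2: x0=0x13 x1=0xfc x2=0xe2 x3=0xdf x4=0x03  N=1 Z=0
after  3: x0=0xef x1=0xfc x2=0xe2 x3=0xdf x4=0x03  N=1 Z=0
after  4: x0=0xef x1=0xdc x2=0xe2 x3=0xdf x4=0x03  N=1 Z=0
after  5: x0=0xef x1=0xdc x2=0xe2 x3=0xdf x4=0xe1  N=1 Z=0
after  6: x0=0xef x1=0x30 x2=0xe2 x3=0xdf x4=0xe1  N=0 Z=0
after  7: x0=0xef x1=0x30 x2=0xe2 x3=0x12 x4=0xe1  N=0 Z=0
after  8: x0=0xef x1=0x30 x2=0xe2 x3=0xe2 x4=0xe1  N=0 Z=0
-- IRQ taken; context saved, return-PC = 9 --

FLAGS = (N=0, Z=0)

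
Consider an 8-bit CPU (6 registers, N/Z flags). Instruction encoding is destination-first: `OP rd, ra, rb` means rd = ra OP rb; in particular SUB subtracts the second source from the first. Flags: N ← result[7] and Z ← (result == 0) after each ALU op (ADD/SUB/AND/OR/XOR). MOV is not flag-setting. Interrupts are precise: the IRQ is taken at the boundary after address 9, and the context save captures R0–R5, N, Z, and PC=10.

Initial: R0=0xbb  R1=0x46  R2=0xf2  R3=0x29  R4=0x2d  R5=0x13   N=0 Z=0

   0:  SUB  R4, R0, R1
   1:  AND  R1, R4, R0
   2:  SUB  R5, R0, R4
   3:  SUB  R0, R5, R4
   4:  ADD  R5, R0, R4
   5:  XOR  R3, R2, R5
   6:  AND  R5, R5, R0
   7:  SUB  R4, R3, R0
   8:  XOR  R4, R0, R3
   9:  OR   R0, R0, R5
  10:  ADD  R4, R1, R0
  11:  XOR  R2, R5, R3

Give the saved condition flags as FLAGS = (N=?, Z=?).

FLAGS = (N=1, Z=0)

after  0: R0=0xbb R1=0x46 R2=0xf2 R3=0x29 R4=0x75 R5=0x13  N=0 Z=0
after  1: R0=0xbb R1=0x31 R2=0xf2 R3=0x29 R4=0x75 R5=0x13  N=0 Z=0
after  2: R0=0xbb R1=0x31 R2=0xf2 R3=0x29 R4=0x75 R5=0x46  N=0 Z=0
after  3: R0=0xd1 R1=0x31 R2=0xf2 R3=0x29 R4=0x75 R5=0x46  N=1 Z=0
after  4: R0=0xd1 R1=0x31 R2=0xf2 R3=0x29 R4=0x75 R5=0x46  N=0 Z=0
after  5: R0=0xd1 R1=0x31 R2=0xf2 R3=0xb4 R4=0x75 R5=0x46  N=1 Z=0
after  6: R0=0xd1 R1=0x31 R2=0xf2 R3=0xb4 R4=0x75 R5=0x40  N=0 Z=0
after  7: R0=0xd1 R1=0x31 R2=0xf2 R3=0xb4 R4=0xe3 R5=0x40  N=1 Z=0
after  8: R0=0xd1 R1=0x31 R2=0xf2 R3=0xb4 R4=0x65 R5=0x40  N=0 Z=0
after  9: R0=0xd1 R1=0x31 R2=0xf2 R3=0xb4 R4=0x65 R5=0x40  N=1 Z=0
-- IRQ taken; context saved, return-PC = 10 --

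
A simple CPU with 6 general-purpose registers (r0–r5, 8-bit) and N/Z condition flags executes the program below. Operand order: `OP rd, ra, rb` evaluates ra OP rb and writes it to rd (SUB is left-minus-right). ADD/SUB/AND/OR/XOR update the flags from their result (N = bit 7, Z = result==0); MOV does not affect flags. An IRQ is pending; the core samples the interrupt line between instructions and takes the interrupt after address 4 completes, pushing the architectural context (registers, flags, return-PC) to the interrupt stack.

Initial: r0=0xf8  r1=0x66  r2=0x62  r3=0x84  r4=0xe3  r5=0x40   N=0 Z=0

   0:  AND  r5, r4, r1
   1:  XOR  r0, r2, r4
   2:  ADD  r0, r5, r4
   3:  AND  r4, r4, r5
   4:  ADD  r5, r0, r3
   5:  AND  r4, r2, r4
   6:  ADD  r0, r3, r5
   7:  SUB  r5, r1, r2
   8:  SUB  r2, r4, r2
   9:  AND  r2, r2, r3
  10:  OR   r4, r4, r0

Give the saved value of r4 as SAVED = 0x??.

after  0: r0=0xf8 r1=0x66 r2=0x62 r3=0x84 r4=0xe3 r5=0x62  N=0 Z=0
after  1: r0=0x81 r1=0x66 r2=0x62 r3=0x84 r4=0xe3 r5=0x62  N=1 Z=0
after  2: r0=0x45 r1=0x66 r2=0x62 r3=0x84 r4=0xe3 r5=0x62  N=0 Z=0
after  3: r0=0x45 r1=0x66 r2=0x62 r3=0x84 r4=0x62 r5=0x62  N=0 Z=0
after  4: r0=0x45 r1=0x66 r2=0x62 r3=0x84 r4=0x62 r5=0xc9  N=1 Z=0
-- IRQ taken; context saved, return-PC = 5 --

SAVED = 0x62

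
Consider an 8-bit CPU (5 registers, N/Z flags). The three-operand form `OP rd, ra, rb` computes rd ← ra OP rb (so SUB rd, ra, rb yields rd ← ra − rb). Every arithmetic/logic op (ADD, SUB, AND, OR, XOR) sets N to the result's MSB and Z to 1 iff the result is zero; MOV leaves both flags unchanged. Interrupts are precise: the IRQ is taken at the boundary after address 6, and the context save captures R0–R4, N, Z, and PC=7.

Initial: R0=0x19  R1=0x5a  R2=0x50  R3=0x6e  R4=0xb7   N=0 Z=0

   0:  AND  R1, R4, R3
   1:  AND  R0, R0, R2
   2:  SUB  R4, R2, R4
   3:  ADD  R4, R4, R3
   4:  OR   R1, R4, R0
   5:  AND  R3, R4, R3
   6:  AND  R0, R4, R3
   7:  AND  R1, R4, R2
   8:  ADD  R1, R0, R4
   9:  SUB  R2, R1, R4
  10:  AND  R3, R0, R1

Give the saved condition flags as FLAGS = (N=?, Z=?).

after  0: R0=0x19 R1=0x26 R2=0x50 R3=0x6e R4=0xb7  N=0 Z=0
after  1: R0=0x10 R1=0x26 R2=0x50 R3=0x6e R4=0xb7  N=0 Z=0
after  2: R0=0x10 R1=0x26 R2=0x50 R3=0x6e R4=0x99  N=1 Z=0
after  3: R0=0x10 R1=0x26 R2=0x50 R3=0x6e R4=0x07  N=0 Z=0
after  4: R0=0x10 R1=0x17 R2=0x50 R3=0x6e R4=0x07  N=0 Z=0
after  5: R0=0x10 R1=0x17 R2=0x50 R3=0x06 R4=0x07  N=0 Z=0
after  6: R0=0x06 R1=0x17 R2=0x50 R3=0x06 R4=0x07  N=0 Z=0
-- IRQ taken; context saved, return-PC = 7 --

FLAGS = (N=0, Z=0)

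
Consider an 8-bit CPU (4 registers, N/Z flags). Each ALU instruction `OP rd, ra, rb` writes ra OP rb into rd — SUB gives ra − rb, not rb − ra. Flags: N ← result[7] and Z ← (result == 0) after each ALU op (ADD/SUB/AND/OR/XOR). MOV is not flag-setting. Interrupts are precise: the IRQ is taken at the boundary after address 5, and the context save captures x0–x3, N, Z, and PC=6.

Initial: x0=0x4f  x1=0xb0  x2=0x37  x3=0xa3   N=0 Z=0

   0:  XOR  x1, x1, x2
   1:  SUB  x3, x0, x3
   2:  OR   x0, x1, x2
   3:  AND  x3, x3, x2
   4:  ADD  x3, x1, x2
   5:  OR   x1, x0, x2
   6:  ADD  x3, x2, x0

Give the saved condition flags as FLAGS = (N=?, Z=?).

after  0: x0=0x4f x1=0x87 x2=0x37 x3=0xa3  N=1 Z=0
after  1: x0=0x4f x1=0x87 x2=0x37 x3=0xac  N=1 Z=0
after  2: x0=0xb7 x1=0x87 x2=0x37 x3=0xac  N=1 Z=0
after  3: x0=0xb7 x1=0x87 x2=0x37 x3=0x24  N=0 Z=0
after  4: x0=0xb7 x1=0x87 x2=0x37 x3=0xbe  N=1 Z=0
after  5: x0=0xb7 x1=0xb7 x2=0x37 x3=0xbe  N=1 Z=0
-- IRQ taken; context saved, return-PC = 6 --

FLAGS = (N=1, Z=0)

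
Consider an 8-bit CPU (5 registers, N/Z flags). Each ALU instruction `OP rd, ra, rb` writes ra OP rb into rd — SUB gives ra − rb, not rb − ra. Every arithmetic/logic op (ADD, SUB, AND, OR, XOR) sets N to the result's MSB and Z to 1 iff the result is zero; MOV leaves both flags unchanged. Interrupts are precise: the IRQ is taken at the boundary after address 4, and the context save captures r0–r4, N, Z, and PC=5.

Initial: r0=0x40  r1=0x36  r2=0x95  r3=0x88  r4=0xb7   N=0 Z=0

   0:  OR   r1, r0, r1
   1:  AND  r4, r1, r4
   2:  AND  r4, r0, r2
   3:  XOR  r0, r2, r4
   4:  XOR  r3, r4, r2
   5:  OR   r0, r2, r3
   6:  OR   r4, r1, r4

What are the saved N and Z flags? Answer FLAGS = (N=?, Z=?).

FLAGS = (N=1, Z=0)

after  0: r0=0x40 r1=0x76 r2=0x95 r3=0x88 r4=0xb7  N=0 Z=0
after  1: r0=0x40 r1=0x76 r2=0x95 r3=0x88 r4=0x36  N=0 Z=0
after  2: r0=0x40 r1=0x76 r2=0x95 r3=0x88 r4=0x00  N=0 Z=1
after  3: r0=0x95 r1=0x76 r2=0x95 r3=0x88 r4=0x00  N=1 Z=0
after  4: r0=0x95 r1=0x76 r2=0x95 r3=0x95 r4=0x00  N=1 Z=0
-- IRQ taken; context saved, return-PC = 5 --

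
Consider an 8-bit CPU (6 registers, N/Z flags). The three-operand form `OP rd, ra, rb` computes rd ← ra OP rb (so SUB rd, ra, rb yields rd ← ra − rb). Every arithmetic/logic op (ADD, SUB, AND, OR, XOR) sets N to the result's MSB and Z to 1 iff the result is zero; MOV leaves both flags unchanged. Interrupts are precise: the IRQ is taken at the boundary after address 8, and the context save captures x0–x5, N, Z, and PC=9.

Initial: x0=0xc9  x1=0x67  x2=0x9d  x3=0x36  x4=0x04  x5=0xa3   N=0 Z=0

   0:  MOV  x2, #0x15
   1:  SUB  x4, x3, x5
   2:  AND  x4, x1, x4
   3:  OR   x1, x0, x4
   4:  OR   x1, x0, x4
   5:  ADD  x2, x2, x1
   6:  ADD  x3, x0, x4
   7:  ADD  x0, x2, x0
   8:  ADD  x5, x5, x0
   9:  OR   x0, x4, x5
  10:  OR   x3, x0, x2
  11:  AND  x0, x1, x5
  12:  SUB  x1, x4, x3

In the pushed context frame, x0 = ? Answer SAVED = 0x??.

after  0: x0=0xc9 x1=0x67 x2=0x15 x3=0x36 x4=0x04 x5=0xa3  N=0 Z=0
after  1: x0=0xc9 x1=0x67 x2=0x15 x3=0x36 x4=0x93 x5=0xa3  N=1 Z=0
after  2: x0=0xc9 x1=0x67 x2=0x15 x3=0x36 x4=0x03 x5=0xa3  N=0 Z=0
after  3: x0=0xc9 x1=0xcb x2=0x15 x3=0x36 x4=0x03 x5=0xa3  N=1 Z=0
after  4: x0=0xc9 x1=0xcb x2=0x15 x3=0x36 x4=0x03 x5=0xa3  N=1 Z=0
after  5: x0=0xc9 x1=0xcb x2=0xe0 x3=0x36 x4=0x03 x5=0xa3  N=1 Z=0
after  6: x0=0xc9 x1=0xcb x2=0xe0 x3=0xcc x4=0x03 x5=0xa3  N=1 Z=0
after  7: x0=0xa9 x1=0xcb x2=0xe0 x3=0xcc x4=0x03 x5=0xa3  N=1 Z=0
after  8: x0=0xa9 x1=0xcb x2=0xe0 x3=0xcc x4=0x03 x5=0x4c  N=0 Z=0
-- IRQ taken; context saved, return-PC = 9 --

SAVED = 0xa9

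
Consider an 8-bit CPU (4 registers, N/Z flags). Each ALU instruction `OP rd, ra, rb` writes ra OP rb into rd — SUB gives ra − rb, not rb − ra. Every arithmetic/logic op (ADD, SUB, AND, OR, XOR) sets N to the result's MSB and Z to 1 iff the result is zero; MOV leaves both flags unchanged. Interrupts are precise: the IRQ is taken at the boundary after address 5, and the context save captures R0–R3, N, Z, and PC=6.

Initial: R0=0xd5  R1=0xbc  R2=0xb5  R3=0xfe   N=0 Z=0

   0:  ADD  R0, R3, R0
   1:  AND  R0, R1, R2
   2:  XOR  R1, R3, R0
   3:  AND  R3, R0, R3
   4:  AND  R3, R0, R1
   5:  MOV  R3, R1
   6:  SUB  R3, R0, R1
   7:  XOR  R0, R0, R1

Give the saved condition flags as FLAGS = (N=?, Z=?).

FLAGS = (N=0, Z=1)

after  0: R0=0xd3 R1=0xbc R2=0xb5 R3=0xfe  N=1 Z=0
after  1: R0=0xb4 R1=0xbc R2=0xb5 R3=0xfe  N=1 Z=0
after  2: R0=0xb4 R1=0x4a R2=0xb5 R3=0xfe  N=0 Z=0
after  3: R0=0xb4 R1=0x4a R2=0xb5 R3=0xb4  N=1 Z=0
after  4: R0=0xb4 R1=0x4a R2=0xb5 R3=0x00  N=0 Z=1
after  5: R0=0xb4 R1=0x4a R2=0xb5 R3=0x4a  N=0 Z=1
-- IRQ taken; context saved, return-PC = 6 --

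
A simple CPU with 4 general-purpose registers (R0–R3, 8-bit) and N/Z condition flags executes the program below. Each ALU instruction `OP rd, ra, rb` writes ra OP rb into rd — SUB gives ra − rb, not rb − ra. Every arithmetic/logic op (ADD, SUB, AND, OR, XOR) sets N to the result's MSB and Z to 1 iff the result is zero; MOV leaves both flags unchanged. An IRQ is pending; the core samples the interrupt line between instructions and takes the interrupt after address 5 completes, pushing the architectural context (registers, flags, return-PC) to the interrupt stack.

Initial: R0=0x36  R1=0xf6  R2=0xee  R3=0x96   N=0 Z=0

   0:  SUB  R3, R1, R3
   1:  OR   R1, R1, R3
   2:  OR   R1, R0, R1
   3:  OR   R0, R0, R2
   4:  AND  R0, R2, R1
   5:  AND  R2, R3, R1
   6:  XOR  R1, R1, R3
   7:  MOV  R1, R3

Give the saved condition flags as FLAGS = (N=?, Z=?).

FLAGS = (N=0, Z=0)

after  0: R0=0x36 R1=0xf6 R2=0xee R3=0x60  N=0 Z=0
after  1: R0=0x36 R1=0xf6 R2=0xee R3=0x60  N=1 Z=0
after  2: R0=0x36 R1=0xf6 R2=0xee R3=0x60  N=1 Z=0
after  3: R0=0xfe R1=0xf6 R2=0xee R3=0x60  N=1 Z=0
after  4: R0=0xe6 R1=0xf6 R2=0xee R3=0x60  N=1 Z=0
after  5: R0=0xe6 R1=0xf6 R2=0x60 R3=0x60  N=0 Z=0
-- IRQ taken; context saved, return-PC = 6 --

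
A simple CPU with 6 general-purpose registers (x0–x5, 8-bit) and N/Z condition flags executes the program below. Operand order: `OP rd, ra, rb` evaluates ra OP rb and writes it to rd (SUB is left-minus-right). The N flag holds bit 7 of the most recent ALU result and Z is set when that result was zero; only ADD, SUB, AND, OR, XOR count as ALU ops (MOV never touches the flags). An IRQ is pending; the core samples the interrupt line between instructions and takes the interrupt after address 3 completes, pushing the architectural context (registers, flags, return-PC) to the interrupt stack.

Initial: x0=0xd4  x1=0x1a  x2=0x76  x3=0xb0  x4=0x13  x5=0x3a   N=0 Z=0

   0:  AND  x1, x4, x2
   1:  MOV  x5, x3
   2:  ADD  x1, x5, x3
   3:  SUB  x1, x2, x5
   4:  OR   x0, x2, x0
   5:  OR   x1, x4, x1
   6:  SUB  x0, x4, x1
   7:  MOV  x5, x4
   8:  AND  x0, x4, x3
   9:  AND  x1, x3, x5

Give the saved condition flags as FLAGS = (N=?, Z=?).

after  0: x0=0xd4 x1=0x12 x2=0x76 x3=0xb0 x4=0x13 x5=0x3a  N=0 Z=0
after  1: x0=0xd4 x1=0x12 x2=0x76 x3=0xb0 x4=0x13 x5=0xb0  N=0 Z=0
after  2: x0=0xd4 x1=0x60 x2=0x76 x3=0xb0 x4=0x13 x5=0xb0  N=0 Z=0
after  3: x0=0xd4 x1=0xc6 x2=0x76 x3=0xb0 x4=0x13 x5=0xb0  N=1 Z=0
-- IRQ taken; context saved, return-PC = 4 --

FLAGS = (N=1, Z=0)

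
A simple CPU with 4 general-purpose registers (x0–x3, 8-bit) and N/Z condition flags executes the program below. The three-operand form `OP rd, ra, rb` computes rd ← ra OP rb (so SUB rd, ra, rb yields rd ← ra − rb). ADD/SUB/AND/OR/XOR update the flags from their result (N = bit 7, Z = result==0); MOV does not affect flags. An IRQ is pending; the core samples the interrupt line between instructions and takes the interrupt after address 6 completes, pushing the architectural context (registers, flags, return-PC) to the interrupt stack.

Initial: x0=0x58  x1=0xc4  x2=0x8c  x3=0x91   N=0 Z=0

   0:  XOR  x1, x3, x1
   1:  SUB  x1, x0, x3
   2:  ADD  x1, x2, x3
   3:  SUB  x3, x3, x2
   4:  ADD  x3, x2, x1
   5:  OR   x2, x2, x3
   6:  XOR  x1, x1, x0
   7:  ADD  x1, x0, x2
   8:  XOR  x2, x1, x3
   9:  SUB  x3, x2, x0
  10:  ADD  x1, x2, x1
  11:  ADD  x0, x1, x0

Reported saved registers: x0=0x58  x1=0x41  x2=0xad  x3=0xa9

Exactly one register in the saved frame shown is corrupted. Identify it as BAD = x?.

after  0: x0=0x58 x1=0x55 x2=0x8c x3=0x91  N=0 Z=0
after  1: x0=0x58 x1=0xc7 x2=0x8c x3=0x91  N=1 Z=0
after  2: x0=0x58 x1=0x1d x2=0x8c x3=0x91  N=0 Z=0
after  3: x0=0x58 x1=0x1d x2=0x8c x3=0x05  N=0 Z=0
after  4: x0=0x58 x1=0x1d x2=0x8c x3=0xa9  N=1 Z=0
after  5: x0=0x58 x1=0x1d x2=0xad x3=0xa9  N=1 Z=0
after  6: x0=0x58 x1=0x45 x2=0xad x3=0xa9  N=0 Z=0
-- IRQ taken; context saved, return-PC = 7 --
mismatch: x1: reported 0x41 vs actual 0x45

BAD = x1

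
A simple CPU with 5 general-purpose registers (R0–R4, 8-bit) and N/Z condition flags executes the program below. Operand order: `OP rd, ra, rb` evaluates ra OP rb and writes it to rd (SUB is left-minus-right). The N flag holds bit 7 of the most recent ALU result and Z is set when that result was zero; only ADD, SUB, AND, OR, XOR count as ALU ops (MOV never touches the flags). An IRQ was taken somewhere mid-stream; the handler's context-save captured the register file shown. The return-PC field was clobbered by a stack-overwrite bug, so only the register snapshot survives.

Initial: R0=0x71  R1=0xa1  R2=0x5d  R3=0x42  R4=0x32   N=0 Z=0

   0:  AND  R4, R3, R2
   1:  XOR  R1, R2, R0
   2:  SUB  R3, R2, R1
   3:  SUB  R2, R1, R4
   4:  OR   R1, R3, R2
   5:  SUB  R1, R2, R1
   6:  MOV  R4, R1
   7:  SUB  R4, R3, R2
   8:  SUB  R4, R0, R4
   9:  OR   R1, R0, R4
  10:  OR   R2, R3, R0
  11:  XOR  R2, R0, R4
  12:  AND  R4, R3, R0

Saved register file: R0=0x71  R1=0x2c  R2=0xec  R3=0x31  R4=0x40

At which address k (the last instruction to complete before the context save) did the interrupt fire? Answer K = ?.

after  0: R0=0x71 R1=0xa1 R2=0x5d R3=0x42 R4=0x40  N=0 Z=0
after  1: R0=0x71 R1=0x2c R2=0x5d R3=0x42 R4=0x40  N=0 Z=0
after  2: R0=0x71 R1=0x2c R2=0x5d R3=0x31 R4=0x40  N=0 Z=0
after  3: R0=0x71 R1=0x2c R2=0xec R3=0x31 R4=0x40  N=1 Z=0
-- IRQ taken; context saved, return-PC = 4 --

K = 3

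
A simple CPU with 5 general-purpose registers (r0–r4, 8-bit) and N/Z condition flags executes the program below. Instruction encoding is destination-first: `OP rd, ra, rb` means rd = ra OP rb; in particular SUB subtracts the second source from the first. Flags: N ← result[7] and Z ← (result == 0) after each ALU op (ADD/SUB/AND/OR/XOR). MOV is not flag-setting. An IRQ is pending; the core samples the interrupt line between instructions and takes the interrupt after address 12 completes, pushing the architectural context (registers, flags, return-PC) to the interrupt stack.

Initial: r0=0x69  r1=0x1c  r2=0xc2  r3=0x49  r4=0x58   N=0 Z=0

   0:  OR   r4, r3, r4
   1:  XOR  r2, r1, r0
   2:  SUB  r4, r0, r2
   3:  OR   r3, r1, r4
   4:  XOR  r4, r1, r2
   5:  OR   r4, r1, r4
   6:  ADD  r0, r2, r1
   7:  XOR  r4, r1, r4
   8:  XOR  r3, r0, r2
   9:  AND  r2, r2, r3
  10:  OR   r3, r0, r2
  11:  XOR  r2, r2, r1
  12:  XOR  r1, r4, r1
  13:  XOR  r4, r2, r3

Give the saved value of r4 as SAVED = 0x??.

after  0: r0=0x69 r1=0x1c r2=0xc2 r3=0x49 r4=0x59  N=0 Z=0
after  1: r0=0x69 r1=0x1c r2=0x75 r3=0x49 r4=0x59  N=0 Z=0
after  2: r0=0x69 r1=0x1c r2=0x75 r3=0x49 r4=0xf4  N=1 Z=0
after  3: r0=0x69 r1=0x1c r2=0x75 r3=0xfc r4=0xf4  N=1 Z=0
after  4: r0=0x69 r1=0x1c r2=0x75 r3=0xfc r4=0x69  N=0 Z=0
after  5: r0=0x69 r1=0x1c r2=0x75 r3=0xfc r4=0x7d  N=0 Z=0
after  6: r0=0x91 r1=0x1c r2=0x75 r3=0xfc r4=0x7d  N=1 Z=0
after  7: r0=0x91 r1=0x1c r2=0x75 r3=0xfc r4=0x61  N=0 Z=0
after  8: r0=0x91 r1=0x1c r2=0x75 r3=0xe4 r4=0x61  N=1 Z=0
after  9: r0=0x91 r1=0x1c r2=0x64 r3=0xe4 r4=0x61  N=0 Z=0
after 10: r0=0x91 r1=0x1c r2=0x64 r3=0xf5 r4=0x61  N=1 Z=0
after 11: r0=0x91 r1=0x1c r2=0x78 r3=0xf5 r4=0x61  N=0 Z=0
after 12: r0=0x91 r1=0x7d r2=0x78 r3=0xf5 r4=0x61  N=0 Z=0
-- IRQ taken; context saved, return-PC = 13 --

SAVED = 0x61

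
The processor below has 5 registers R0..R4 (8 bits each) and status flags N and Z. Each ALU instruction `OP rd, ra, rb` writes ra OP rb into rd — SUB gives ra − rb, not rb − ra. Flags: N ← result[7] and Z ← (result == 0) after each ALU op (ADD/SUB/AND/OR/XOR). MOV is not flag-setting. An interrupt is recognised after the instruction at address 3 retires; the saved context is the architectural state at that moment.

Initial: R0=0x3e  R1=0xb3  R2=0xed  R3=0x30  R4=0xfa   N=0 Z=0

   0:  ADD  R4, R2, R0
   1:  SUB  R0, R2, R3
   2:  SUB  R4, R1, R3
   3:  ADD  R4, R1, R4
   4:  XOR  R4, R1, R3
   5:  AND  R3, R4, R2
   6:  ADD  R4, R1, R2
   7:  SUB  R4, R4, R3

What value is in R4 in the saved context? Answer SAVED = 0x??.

after  0: R0=0x3e R1=0xb3 R2=0xed R3=0x30 R4=0x2b  N=0 Z=0
after  1: R0=0xbd R1=0xb3 R2=0xed R3=0x30 R4=0x2b  N=1 Z=0
after  2: R0=0xbd R1=0xb3 R2=0xed R3=0x30 R4=0x83  N=1 Z=0
after  3: R0=0xbd R1=0xb3 R2=0xed R3=0x30 R4=0x36  N=0 Z=0
-- IRQ taken; context saved, return-PC = 4 --

SAVED = 0x36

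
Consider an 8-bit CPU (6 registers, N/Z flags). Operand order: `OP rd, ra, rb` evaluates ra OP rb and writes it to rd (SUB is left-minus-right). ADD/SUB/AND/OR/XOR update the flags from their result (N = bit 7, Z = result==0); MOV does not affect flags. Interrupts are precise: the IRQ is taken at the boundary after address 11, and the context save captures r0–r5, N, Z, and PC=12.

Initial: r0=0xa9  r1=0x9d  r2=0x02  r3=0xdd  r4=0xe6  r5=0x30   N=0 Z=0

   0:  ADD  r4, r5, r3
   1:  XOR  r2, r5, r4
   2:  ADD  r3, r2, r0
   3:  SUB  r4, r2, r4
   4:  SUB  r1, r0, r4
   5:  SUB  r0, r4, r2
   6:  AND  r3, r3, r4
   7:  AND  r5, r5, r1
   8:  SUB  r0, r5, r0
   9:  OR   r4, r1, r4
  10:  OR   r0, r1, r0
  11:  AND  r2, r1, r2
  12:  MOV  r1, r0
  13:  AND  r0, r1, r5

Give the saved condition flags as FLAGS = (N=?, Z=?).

FLAGS = (N=0, Z=0)

after  0: r0=0xa9 r1=0x9d r2=0x02 r3=0xdd r4=0x0d r5=0x30  N=0 Z=0
after  1: r0=0xa9 r1=0x9d r2=0x3d r3=0xdd r4=0x0d r5=0x30  N=0 Z=0
after  2: r0=0xa9 r1=0x9d r2=0x3d r3=0xe6 r4=0x0d r5=0x30  N=1 Z=0
after  3: r0=0xa9 r1=0x9d r2=0x3d r3=0xe6 r4=0x30 r5=0x30  N=0 Z=0
after  4: r0=0xa9 r1=0x79 r2=0x3d r3=0xe6 r4=0x30 r5=0x30  N=0 Z=0
after  5: r0=0xf3 r1=0x79 r2=0x3d r3=0xe6 r4=0x30 r5=0x30  N=1 Z=0
after  6: r0=0xf3 r1=0x79 r2=0x3d r3=0x20 r4=0x30 r5=0x30  N=0 Z=0
after  7: r0=0xf3 r1=0x79 r2=0x3d r3=0x20 r4=0x30 r5=0x30  N=0 Z=0
after  8: r0=0x3d r1=0x79 r2=0x3d r3=0x20 r4=0x30 r5=0x30  N=0 Z=0
after  9: r0=0x3d r1=0x79 r2=0x3d r3=0x20 r4=0x79 r5=0x30  N=0 Z=0
after 10: r0=0x7d r1=0x79 r2=0x3d r3=0x20 r4=0x79 r5=0x30  N=0 Z=0
after 11: r0=0x7d r1=0x79 r2=0x39 r3=0x20 r4=0x79 r5=0x30  N=0 Z=0
-- IRQ taken; context saved, return-PC = 12 --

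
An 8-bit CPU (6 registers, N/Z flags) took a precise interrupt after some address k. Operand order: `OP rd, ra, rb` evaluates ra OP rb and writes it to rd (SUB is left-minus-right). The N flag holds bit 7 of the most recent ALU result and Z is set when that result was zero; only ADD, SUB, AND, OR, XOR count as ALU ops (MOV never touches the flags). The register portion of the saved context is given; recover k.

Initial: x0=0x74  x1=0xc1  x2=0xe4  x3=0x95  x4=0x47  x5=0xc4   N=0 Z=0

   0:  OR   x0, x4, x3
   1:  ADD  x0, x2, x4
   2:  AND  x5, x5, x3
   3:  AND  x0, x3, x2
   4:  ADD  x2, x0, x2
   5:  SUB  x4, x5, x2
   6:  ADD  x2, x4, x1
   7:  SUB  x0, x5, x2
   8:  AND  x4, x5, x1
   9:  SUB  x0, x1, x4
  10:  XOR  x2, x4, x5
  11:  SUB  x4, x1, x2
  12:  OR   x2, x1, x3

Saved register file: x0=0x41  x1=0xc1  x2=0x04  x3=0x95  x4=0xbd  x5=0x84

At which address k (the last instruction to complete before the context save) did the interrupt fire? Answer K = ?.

after  0: x0=0xd7 x1=0xc1 x2=0xe4 x3=0x95 x4=0x47 x5=0xc4  N=1 Z=0
after  1: x0=0x2b x1=0xc1 x2=0xe4 x3=0x95 x4=0x47 x5=0xc4  N=0 Z=0
after  2: x0=0x2b x1=0xc1 x2=0xe4 x3=0x95 x4=0x47 x5=0x84  N=1 Z=0
after  3: x0=0x84 x1=0xc1 x2=0xe4 x3=0x95 x4=0x47 x5=0x84  N=1 Z=0
after  4: x0=0x84 x1=0xc1 x2=0x68 x3=0x95 x4=0x47 x5=0x84  N=0 Z=0
after  5: x0=0x84 x1=0xc1 x2=0x68 x3=0x95 x4=0x1c x5=0x84  N=0 Z=0
after  6: x0=0x84 x1=0xc1 x2=0xdd x3=0x95 x4=0x1c x5=0x84  N=1 Z=0
after  7: x0=0xa7 x1=0xc1 x2=0xdd x3=0x95 x4=0x1c x5=0x84  N=1 Z=0
after  8: x0=0xa7 x1=0xc1 x2=0xdd x3=0x95 x4=0x80 x5=0x84  N=1 Z=0
after  9: x0=0x41 x1=0xc1 x2=0xdd x3=0x95 x4=0x80 x5=0x84  N=0 Z=0
after 10: x0=0x41 x1=0xc1 x2=0x04 x3=0x95 x4=0x80 x5=0x84  N=0 Z=0
after 11: x0=0x41 x1=0xc1 x2=0x04 x3=0x95 x4=0xbd x5=0x84  N=1 Z=0
-- IRQ taken; context saved, return-PC = 12 --

K = 11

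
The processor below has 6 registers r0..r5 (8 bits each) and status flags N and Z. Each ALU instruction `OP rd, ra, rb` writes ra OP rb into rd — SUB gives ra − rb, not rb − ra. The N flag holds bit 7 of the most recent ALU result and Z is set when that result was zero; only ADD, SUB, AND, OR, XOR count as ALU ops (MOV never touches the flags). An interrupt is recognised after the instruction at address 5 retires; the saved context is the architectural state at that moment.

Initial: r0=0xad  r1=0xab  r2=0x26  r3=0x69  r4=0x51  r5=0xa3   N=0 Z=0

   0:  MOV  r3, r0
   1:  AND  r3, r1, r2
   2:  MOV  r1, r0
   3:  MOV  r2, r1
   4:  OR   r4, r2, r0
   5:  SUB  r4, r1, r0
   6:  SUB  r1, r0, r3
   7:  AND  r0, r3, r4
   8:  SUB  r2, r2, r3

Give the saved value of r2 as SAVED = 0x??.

SAVED = 0xad

after  0: r0=0xad r1=0xab r2=0x26 r3=0xad r4=0x51 r5=0xa3  N=0 Z=0
after  1: r0=0xad r1=0xab r2=0x26 r3=0x22 r4=0x51 r5=0xa3  N=0 Z=0
after  2: r0=0xad r1=0xad r2=0x26 r3=0x22 r4=0x51 r5=0xa3  N=0 Z=0
after  3: r0=0xad r1=0xad r2=0xad r3=0x22 r4=0x51 r5=0xa3  N=0 Z=0
after  4: r0=0xad r1=0xad r2=0xad r3=0x22 r4=0xad r5=0xa3  N=1 Z=0
after  5: r0=0xad r1=0xad r2=0xad r3=0x22 r4=0x00 r5=0xa3  N=0 Z=1
-- IRQ taken; context saved, return-PC = 6 --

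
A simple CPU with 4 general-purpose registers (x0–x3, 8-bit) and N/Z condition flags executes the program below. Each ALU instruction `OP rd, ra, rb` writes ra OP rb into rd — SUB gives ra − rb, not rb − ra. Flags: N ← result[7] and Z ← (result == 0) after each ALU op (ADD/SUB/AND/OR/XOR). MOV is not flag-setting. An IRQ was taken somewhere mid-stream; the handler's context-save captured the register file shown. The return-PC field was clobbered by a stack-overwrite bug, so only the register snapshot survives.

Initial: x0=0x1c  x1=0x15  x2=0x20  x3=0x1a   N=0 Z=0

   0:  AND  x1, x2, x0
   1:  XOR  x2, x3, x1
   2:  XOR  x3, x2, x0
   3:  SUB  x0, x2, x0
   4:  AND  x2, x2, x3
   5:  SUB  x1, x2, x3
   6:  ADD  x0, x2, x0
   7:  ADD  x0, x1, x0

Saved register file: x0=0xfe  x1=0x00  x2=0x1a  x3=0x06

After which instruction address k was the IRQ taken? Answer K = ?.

K = 3

after  0: x0=0x1c x1=0x00 x2=0x20 x3=0x1a  N=0 Z=1
after  1: x0=0x1c x1=0x00 x2=0x1a x3=0x1a  N=0 Z=0
after  2: x0=0x1c x1=0x00 x2=0x1a x3=0x06  N=0 Z=0
after  3: x0=0xfe x1=0x00 x2=0x1a x3=0x06  N=1 Z=0
-- IRQ taken; context saved, return-PC = 4 --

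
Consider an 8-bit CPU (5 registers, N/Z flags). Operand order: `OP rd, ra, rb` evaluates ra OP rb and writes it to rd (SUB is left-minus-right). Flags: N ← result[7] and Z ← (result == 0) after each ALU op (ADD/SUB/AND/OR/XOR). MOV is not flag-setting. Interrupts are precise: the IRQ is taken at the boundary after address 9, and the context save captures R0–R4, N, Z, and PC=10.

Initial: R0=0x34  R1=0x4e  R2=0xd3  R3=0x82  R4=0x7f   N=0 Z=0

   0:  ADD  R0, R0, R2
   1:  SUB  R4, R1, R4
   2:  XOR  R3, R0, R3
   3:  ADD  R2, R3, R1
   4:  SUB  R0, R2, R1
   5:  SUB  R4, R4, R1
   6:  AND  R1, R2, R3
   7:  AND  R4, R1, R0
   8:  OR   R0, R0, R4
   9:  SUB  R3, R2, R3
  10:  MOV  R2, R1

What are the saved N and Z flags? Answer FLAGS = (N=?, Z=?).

after  0: R0=0x07 R1=0x4e R2=0xd3 R3=0x82 R4=0x7f  N=0 Z=0
after  1: R0=0x07 R1=0x4e R2=0xd3 R3=0x82 R4=0xcf  N=1 Z=0
after  2: R0=0x07 R1=0x4e R2=0xd3 R3=0x85 R4=0xcf  N=1 Z=0
after  3: R0=0x07 R1=0x4e R2=0xd3 R3=0x85 R4=0xcf  N=1 Z=0
after  4: R0=0x85 R1=0x4e R2=0xd3 R3=0x85 R4=0xcf  N=1 Z=0
after  5: R0=0x85 R1=0x4e R2=0xd3 R3=0x85 R4=0x81  N=1 Z=0
after  6: R0=0x85 R1=0x81 R2=0xd3 R3=0x85 R4=0x81  N=1 Z=0
after  7: R0=0x85 R1=0x81 R2=0xd3 R3=0x85 R4=0x81  N=1 Z=0
after  8: R0=0x85 R1=0x81 R2=0xd3 R3=0x85 R4=0x81  N=1 Z=0
after  9: R0=0x85 R1=0x81 R2=0xd3 R3=0x4e R4=0x81  N=0 Z=0
-- IRQ taken; context saved, return-PC = 10 --

FLAGS = (N=0, Z=0)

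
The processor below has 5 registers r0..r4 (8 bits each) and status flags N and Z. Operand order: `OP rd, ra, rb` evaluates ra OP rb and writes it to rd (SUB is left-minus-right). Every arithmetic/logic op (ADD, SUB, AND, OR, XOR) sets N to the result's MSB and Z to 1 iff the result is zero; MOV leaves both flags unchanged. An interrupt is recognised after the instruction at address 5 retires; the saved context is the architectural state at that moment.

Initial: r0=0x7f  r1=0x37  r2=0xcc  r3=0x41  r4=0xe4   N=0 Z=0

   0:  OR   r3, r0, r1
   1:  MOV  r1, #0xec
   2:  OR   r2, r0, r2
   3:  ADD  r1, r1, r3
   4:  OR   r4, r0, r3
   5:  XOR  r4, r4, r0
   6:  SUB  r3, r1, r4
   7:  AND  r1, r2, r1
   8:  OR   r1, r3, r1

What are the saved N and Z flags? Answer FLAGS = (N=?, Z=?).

FLAGS = (N=0, Z=1)

after  0: r0=0x7f r1=0x37 r2=0xcc r3=0x7f r4=0xe4  N=0 Z=0
after  1: r0=0x7f r1=0xec r2=0xcc r3=0x7f r4=0xe4  N=0 Z=0
after  2: r0=0x7f r1=0xec r2=0xff r3=0x7f r4=0xe4  N=1 Z=0
after  3: r0=0x7f r1=0x6b r2=0xff r3=0x7f r4=0xe4  N=0 Z=0
after  4: r0=0x7f r1=0x6b r2=0xff r3=0x7f r4=0x7f  N=0 Z=0
after  5: r0=0x7f r1=0x6b r2=0xff r3=0x7f r4=0x00  N=0 Z=1
-- IRQ taken; context saved, return-PC = 6 --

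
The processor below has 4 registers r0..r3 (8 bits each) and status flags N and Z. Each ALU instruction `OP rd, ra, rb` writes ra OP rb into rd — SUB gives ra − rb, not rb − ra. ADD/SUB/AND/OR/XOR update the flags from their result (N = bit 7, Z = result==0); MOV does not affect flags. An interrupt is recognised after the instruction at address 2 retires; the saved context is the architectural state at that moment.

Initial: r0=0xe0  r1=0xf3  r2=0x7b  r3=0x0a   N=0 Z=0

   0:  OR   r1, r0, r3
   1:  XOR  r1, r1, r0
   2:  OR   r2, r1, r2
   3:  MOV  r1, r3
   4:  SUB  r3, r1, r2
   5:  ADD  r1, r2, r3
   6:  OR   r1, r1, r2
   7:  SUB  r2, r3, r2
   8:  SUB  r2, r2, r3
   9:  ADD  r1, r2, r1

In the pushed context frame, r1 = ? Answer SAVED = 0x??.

SAVED = 0x0a

after  0: r0=0xe0 r1=0xea r2=0x7b r3=0x0a  N=1 Z=0
after  1: r0=0xe0 r1=0x0a r2=0x7b r3=0x0a  N=0 Z=0
after  2: r0=0xe0 r1=0x0a r2=0x7b r3=0x0a  N=0 Z=0
-- IRQ taken; context saved, return-PC = 3 --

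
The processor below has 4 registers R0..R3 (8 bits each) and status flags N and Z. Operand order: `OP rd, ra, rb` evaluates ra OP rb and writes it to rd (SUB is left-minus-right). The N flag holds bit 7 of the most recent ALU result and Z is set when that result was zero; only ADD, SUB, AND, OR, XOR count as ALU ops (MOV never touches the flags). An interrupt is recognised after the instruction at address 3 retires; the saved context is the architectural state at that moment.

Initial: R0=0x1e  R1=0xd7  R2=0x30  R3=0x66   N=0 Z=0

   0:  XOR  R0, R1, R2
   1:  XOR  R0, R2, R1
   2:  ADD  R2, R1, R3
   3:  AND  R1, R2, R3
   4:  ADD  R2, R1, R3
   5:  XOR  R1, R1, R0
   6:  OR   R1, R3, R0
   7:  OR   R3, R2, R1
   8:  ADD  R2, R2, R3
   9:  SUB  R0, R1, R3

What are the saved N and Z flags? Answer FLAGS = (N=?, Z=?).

FLAGS = (N=0, Z=0)

after  0: R0=0xe7 R1=0xd7 R2=0x30 R3=0x66  N=1 Z=0
after  1: R0=0xe7 R1=0xd7 R2=0x30 R3=0x66  N=1 Z=0
after  2: R0=0xe7 R1=0xd7 R2=0x3d R3=0x66  N=0 Z=0
after  3: R0=0xe7 R1=0x24 R2=0x3d R3=0x66  N=0 Z=0
-- IRQ taken; context saved, return-PC = 4 --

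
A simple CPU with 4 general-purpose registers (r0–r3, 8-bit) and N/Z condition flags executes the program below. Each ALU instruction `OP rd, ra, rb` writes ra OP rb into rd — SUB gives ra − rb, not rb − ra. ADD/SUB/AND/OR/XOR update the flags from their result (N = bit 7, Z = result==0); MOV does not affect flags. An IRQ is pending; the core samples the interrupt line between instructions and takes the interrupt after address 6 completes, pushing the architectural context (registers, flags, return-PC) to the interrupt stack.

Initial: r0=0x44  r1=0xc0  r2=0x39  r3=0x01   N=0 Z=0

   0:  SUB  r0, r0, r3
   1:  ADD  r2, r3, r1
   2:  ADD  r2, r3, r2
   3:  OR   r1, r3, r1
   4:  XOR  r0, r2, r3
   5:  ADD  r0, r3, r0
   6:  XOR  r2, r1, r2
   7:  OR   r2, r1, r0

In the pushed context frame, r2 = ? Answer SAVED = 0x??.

after  0: r0=0x43 r1=0xc0 r2=0x39 r3=0x01  N=0 Z=0
after  1: r0=0x43 r1=0xc0 r2=0xc1 r3=0x01  N=1 Z=0
after  2: r0=0x43 r1=0xc0 r2=0xc2 r3=0x01  N=1 Z=0
after  3: r0=0x43 r1=0xc1 r2=0xc2 r3=0x01  N=1 Z=0
after  4: r0=0xc3 r1=0xc1 r2=0xc2 r3=0x01  N=1 Z=0
after  5: r0=0xc4 r1=0xc1 r2=0xc2 r3=0x01  N=1 Z=0
after  6: r0=0xc4 r1=0xc1 r2=0x03 r3=0x01  N=0 Z=0
-- IRQ taken; context saved, return-PC = 7 --

SAVED = 0x03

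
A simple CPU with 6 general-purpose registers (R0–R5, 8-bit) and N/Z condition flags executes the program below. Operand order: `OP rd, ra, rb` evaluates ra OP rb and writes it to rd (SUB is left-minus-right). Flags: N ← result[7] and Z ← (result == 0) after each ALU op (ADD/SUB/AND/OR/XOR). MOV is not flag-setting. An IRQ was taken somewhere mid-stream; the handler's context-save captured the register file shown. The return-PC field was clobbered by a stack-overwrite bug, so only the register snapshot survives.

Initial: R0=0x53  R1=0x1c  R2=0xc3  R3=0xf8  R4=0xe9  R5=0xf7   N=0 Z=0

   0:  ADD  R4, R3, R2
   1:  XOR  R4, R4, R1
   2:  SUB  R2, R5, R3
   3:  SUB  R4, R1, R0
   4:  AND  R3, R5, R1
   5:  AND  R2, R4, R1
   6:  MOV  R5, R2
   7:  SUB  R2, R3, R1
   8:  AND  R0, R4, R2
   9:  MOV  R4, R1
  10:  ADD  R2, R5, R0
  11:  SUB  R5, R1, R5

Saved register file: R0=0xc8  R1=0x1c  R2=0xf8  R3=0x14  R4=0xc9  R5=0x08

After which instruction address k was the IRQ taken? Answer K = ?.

after  0: R0=0x53 R1=0x1c R2=0xc3 R3=0xf8 R4=0xbb R5=0xf7  N=1 Z=0
after  1: R0=0x53 R1=0x1c R2=0xc3 R3=0xf8 R4=0xa7 R5=0xf7  N=1 Z=0
after  2: R0=0x53 R1=0x1c R2=0xff R3=0xf8 R4=0xa7 R5=0xf7  N=1 Z=0
after  3: R0=0x53 R1=0x1c R2=0xff R3=0xf8 R4=0xc9 R5=0xf7  N=1 Z=0
after  4: R0=0x53 R1=0x1c R2=0xff R3=0x14 R4=0xc9 R5=0xf7  N=0 Z=0
after  5: R0=0x53 R1=0x1c R2=0x08 R3=0x14 R4=0xc9 R5=0xf7  N=0 Z=0
after  6: R0=0x53 R1=0x1c R2=0x08 R3=0x14 R4=0xc9 R5=0x08  N=0 Z=0
after  7: R0=0x53 R1=0x1c R2=0xf8 R3=0x14 R4=0xc9 R5=0x08  N=1 Z=0
after  8: R0=0xc8 R1=0x1c R2=0xf8 R3=0x14 R4=0xc9 R5=0x08  N=1 Z=0
-- IRQ taken; context saved, return-PC = 9 --

K = 8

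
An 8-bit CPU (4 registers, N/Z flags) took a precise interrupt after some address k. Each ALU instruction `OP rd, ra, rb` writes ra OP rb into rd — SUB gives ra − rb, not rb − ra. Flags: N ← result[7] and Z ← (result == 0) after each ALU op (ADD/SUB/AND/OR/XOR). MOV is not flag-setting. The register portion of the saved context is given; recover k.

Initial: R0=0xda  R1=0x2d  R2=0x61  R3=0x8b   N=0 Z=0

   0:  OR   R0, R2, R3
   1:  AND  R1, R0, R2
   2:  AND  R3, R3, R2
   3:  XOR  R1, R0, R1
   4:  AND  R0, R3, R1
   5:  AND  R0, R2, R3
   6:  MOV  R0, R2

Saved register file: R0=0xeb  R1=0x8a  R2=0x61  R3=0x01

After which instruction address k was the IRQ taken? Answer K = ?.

K = 3

after  0: R0=0xeb R1=0x2d R2=0x61 R3=0x8b  N=1 Z=0
after  1: R0=0xeb R1=0x61 R2=0x61 R3=0x8b  N=0 Z=0
after  2: R0=0xeb R1=0x61 R2=0x61 R3=0x01  N=0 Z=0
after  3: R0=0xeb R1=0x8a R2=0x61 R3=0x01  N=1 Z=0
-- IRQ taken; context saved, return-PC = 4 --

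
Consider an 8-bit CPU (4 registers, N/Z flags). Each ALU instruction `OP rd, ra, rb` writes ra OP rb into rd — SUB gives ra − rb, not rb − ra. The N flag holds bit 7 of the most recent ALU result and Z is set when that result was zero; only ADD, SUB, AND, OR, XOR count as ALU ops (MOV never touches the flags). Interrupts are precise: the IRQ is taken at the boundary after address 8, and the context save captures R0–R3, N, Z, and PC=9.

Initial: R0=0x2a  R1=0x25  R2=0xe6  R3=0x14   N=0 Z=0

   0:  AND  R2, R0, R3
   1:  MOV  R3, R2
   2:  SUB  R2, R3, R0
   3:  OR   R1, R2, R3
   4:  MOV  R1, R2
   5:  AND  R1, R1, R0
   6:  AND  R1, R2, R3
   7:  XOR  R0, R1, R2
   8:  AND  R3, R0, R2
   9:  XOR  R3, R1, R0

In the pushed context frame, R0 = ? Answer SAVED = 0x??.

SAVED = 0xd6

after  0: R0=0x2a R1=0x25 R2=0x00 R3=0x14  N=0 Z=1
after  1: R0=0x2a R1=0x25 R2=0x00 R3=0x00  N=0 Z=1
after  2: R0=0x2a R1=0x25 R2=0xd6 R3=0x00  N=1 Z=0
after  3: R0=0x2a R1=0xd6 R2=0xd6 R3=0x00  N=1 Z=0
after  4: R0=0x2a R1=0xd6 R2=0xd6 R3=0x00  N=1 Z=0
after  5: R0=0x2a R1=0x02 R2=0xd6 R3=0x00  N=0 Z=0
after  6: R0=0x2a R1=0x00 R2=0xd6 R3=0x00  N=0 Z=1
after  7: R0=0xd6 R1=0x00 R2=0xd6 R3=0x00  N=1 Z=0
after  8: R0=0xd6 R1=0x00 R2=0xd6 R3=0xd6  N=1 Z=0
-- IRQ taken; context saved, return-PC = 9 --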